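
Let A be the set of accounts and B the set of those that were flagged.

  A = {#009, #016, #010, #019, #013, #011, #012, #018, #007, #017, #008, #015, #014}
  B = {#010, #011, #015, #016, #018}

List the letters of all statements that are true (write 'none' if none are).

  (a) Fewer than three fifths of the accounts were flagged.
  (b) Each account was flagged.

|A| = 13, |A ∩ B| = 5, |A ∖ B| = 8.
(a) |A ∩ B| / |A| < 3/5: holds.
(b) A ⊆ B, i.e. every element of A is in B (|A ∖ B| = 0): fails.

(a)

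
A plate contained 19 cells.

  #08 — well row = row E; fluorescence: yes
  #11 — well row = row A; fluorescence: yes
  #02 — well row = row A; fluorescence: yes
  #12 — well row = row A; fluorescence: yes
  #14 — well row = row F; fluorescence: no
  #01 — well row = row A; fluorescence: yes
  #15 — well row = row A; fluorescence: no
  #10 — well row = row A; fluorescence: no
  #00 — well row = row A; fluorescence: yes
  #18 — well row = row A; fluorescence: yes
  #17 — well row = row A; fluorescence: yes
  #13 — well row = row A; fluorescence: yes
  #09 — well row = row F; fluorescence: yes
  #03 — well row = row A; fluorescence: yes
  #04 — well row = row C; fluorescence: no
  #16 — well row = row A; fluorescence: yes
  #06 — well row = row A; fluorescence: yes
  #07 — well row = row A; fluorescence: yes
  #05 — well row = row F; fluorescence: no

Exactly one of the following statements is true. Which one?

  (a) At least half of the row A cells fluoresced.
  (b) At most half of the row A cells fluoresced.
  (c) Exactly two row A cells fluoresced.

|A| = 14, |A ∩ B| = 12, |A ∖ B| = 2.
(a) requires |A ∩ B| ≥ |A ∖ B|: true.
(b) requires |A ∩ B| ≤ |A ∖ B|: false.
(c) requires |A ∩ B| = 2: false.

(a)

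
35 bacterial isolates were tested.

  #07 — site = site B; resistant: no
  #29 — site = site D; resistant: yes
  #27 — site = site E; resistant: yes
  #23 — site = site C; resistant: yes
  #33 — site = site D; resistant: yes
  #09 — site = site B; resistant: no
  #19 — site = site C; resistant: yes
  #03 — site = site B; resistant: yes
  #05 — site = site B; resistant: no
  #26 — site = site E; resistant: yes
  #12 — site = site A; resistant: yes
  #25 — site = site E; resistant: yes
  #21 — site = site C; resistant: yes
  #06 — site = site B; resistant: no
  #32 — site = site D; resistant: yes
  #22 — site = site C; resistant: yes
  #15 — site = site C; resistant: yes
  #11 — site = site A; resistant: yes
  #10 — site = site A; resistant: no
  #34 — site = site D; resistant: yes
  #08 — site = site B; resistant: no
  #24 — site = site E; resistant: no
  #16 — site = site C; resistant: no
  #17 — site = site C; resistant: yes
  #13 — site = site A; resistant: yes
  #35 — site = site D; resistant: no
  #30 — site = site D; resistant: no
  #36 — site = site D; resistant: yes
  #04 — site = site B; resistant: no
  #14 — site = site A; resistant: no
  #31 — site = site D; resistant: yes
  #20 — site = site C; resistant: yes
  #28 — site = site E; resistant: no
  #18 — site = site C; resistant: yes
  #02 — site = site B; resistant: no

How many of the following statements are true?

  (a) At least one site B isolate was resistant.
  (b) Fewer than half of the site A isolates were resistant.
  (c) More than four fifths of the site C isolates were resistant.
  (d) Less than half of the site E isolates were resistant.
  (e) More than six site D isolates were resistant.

(a) site B: |A| = 8, |A ∩ B| = 1; needs A ∩ B ≠ ∅ (|A ∩ B| ≥ 1) — true.
(b) site A: |A| = 5, |A ∩ B| = 3; needs |A ∩ B| < |A ∖ B| — false.
(c) site C: |A| = 9, |A ∩ B| = 8; needs |A ∩ B| / |A| > 4/5 — true.
(d) site E: |A| = 5, |A ∩ B| = 3; needs |A ∩ B| < |A ∖ B| — false.
(e) site D: |A| = 8, |A ∩ B| = 6; needs |A ∩ B| > 6 — false.

2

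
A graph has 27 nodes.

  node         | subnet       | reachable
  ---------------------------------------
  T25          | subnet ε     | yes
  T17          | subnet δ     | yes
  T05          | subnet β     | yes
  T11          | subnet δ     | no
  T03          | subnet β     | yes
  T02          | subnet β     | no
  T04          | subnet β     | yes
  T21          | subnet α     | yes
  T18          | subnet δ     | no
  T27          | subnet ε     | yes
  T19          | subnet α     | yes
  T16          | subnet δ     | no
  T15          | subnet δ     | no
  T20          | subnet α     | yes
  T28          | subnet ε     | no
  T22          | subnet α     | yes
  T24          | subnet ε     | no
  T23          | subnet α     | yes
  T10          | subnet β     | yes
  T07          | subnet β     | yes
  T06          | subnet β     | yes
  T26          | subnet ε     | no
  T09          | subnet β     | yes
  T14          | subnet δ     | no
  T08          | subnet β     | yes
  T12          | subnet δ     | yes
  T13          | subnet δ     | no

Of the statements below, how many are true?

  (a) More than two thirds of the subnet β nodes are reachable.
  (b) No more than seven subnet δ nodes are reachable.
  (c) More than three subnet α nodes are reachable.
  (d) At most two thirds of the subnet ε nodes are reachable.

4

(a) subnet β: |A| = 9, |A ∩ B| = 8; needs |A ∩ B| / |A| > 2/3 — true.
(b) subnet δ: |A| = 8, |A ∩ B| = 2; needs |A ∩ B| ≤ 7 — true.
(c) subnet α: |A| = 5, |A ∩ B| = 5; needs |A ∩ B| > 3 — true.
(d) subnet ε: |A| = 5, |A ∩ B| = 2; needs |A ∩ B| / |A| ≤ 2/3 — true.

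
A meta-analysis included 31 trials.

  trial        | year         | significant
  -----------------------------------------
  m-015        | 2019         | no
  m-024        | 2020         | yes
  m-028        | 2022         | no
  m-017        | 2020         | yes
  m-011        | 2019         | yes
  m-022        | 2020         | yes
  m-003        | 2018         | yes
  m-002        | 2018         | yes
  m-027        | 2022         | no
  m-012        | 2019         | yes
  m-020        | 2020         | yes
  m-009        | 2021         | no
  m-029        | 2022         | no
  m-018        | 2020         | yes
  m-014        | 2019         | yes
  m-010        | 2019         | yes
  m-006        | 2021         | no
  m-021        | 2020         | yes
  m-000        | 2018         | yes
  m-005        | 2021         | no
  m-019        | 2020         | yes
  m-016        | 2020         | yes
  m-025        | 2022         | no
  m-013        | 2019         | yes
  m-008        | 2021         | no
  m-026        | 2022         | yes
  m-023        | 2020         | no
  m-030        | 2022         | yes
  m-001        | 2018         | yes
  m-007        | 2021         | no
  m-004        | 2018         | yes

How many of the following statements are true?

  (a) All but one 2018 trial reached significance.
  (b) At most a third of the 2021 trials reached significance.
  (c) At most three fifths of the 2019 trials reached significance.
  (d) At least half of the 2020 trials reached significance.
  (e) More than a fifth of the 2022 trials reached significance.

3

(a) 2018: |A| = 5, |A ∩ B| = 5; needs |A ∖ B| = 1 — false.
(b) 2021: |A| = 5, |A ∩ B| = 0; needs |A ∩ B| / |A| ≤ 1/3 — true.
(c) 2019: |A| = 6, |A ∩ B| = 5; needs |A ∩ B| / |A| ≤ 3/5 — false.
(d) 2020: |A| = 9, |A ∩ B| = 8; needs |A ∩ B| ≥ |A ∖ B| — true.
(e) 2022: |A| = 6, |A ∩ B| = 2; needs |A ∩ B| / |A| > 1/5 — true.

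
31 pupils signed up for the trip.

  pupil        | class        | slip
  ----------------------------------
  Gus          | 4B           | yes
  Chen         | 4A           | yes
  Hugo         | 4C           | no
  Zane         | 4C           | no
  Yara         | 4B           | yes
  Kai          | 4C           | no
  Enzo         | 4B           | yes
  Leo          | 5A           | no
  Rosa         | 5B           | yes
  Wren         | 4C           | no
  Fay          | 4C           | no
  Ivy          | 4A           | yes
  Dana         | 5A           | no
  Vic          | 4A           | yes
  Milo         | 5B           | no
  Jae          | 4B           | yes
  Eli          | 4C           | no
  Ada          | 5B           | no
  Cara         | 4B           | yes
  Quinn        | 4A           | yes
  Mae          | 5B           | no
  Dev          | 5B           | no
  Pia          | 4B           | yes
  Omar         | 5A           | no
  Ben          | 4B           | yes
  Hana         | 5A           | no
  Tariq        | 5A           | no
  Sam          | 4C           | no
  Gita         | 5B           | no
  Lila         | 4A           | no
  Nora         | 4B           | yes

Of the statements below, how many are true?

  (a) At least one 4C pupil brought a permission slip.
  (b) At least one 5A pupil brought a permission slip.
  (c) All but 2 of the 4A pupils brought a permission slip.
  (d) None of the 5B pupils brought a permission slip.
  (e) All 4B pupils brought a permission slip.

(a) 4C: |A| = 7, |A ∩ B| = 0; needs A ∩ B ≠ ∅ (|A ∩ B| ≥ 1) — false.
(b) 5A: |A| = 5, |A ∩ B| = 0; needs A ∩ B ≠ ∅ (|A ∩ B| ≥ 1) — false.
(c) 4A: |A| = 5, |A ∩ B| = 4; needs |A ∖ B| = 2 — false.
(d) 5B: |A| = 6, |A ∩ B| = 1; needs A ∩ B = ∅ (|A ∩ B| = 0) — false.
(e) 4B: |A| = 8, |A ∩ B| = 8; needs A ⊆ B, i.e. every element of A is in B (|A ∖ B| = 0) — true.

1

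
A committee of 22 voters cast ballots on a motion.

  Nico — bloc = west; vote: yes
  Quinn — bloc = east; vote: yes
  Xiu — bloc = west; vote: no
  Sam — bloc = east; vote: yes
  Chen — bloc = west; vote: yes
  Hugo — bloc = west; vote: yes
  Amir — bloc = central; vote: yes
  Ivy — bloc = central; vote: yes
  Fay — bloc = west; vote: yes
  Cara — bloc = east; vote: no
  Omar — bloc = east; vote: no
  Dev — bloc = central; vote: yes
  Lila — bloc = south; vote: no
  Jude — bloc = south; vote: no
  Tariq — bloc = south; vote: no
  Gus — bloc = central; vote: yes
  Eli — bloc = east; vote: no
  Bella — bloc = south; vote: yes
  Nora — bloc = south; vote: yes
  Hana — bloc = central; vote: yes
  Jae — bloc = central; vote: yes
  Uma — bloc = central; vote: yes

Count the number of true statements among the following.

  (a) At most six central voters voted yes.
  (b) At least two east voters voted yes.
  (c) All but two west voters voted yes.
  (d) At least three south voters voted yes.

1

(a) central: |A| = 7, |A ∩ B| = 7; needs |A ∩ B| ≤ 6 — false.
(b) east: |A| = 5, |A ∩ B| = 2; needs |A ∩ B| ≥ 2 — true.
(c) west: |A| = 5, |A ∩ B| = 4; needs |A ∖ B| = 2 — false.
(d) south: |A| = 5, |A ∩ B| = 2; needs |A ∩ B| ≥ 3 — false.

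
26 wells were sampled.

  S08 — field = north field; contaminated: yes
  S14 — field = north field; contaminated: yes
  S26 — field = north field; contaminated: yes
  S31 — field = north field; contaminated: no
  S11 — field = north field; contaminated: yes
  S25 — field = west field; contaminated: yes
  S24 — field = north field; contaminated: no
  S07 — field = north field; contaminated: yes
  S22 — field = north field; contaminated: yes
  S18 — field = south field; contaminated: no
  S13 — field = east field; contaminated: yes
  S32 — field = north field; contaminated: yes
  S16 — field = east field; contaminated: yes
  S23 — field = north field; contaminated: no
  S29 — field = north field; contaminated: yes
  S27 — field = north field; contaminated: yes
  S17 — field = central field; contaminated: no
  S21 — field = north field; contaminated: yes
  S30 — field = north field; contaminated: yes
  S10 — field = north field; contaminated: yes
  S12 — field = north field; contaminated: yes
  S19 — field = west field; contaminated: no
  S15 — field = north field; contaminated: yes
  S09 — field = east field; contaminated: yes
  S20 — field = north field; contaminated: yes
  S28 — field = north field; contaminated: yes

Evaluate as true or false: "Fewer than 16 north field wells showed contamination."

False

'Fewer than 16 north field wells showed contamination' holds iff |A ∩ B| < 16.
|A| = 19, |A ∩ B| = 16, |A ∖ B| = 3.
|A ∩ B| = 16, so the statement is false.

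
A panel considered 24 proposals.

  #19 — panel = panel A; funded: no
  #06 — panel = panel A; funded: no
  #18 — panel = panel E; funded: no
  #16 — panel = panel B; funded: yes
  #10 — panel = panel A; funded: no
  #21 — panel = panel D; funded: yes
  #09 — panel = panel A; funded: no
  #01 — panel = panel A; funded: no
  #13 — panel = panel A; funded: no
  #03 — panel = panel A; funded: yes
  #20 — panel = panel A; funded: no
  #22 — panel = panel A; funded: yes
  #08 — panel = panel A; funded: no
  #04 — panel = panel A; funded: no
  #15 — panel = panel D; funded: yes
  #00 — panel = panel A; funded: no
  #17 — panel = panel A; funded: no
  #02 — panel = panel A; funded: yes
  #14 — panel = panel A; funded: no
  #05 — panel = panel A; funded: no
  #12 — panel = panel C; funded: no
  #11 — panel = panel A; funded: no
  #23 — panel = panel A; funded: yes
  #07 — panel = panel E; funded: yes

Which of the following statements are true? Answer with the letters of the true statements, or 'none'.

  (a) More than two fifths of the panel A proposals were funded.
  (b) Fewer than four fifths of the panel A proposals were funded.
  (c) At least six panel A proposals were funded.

(b)

|A| = 18, |A ∩ B| = 4, |A ∖ B| = 14.
(a) |A ∩ B| / |A| > 2/5: fails.
(b) |A ∩ B| / |A| < 4/5: holds.
(c) |A ∩ B| ≥ 6: fails.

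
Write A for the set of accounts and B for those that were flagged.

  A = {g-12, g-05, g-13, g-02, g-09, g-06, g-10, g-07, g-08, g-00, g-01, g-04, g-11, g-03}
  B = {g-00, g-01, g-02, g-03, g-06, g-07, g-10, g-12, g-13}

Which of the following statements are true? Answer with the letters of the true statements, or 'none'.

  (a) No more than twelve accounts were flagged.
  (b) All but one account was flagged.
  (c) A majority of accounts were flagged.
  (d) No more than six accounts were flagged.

|A| = 14, |A ∩ B| = 9, |A ∖ B| = 5.
(a) |A ∩ B| ≤ 12: holds.
(b) |A ∖ B| = 1: fails.
(c) |A ∩ B| > |A ∖ B|: holds.
(d) |A ∩ B| ≤ 6: fails.

(a), (c)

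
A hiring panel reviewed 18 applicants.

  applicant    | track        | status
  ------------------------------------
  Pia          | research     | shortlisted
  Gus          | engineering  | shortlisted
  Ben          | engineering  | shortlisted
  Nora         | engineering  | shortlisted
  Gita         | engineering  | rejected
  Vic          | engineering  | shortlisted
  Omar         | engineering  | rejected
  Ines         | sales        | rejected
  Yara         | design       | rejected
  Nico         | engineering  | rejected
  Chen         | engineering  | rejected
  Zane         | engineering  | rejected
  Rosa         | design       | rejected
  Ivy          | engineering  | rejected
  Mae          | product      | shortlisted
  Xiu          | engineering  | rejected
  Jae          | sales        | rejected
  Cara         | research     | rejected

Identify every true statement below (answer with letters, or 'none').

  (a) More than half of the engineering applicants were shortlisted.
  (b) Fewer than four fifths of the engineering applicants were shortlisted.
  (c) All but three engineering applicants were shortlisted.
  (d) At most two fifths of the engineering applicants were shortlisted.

(b), (d)

|A| = 11, |A ∩ B| = 4, |A ∖ B| = 7.
(a) |A ∩ B| > |A ∖ B|: fails.
(b) |A ∩ B| / |A| < 4/5: holds.
(c) |A ∖ B| = 3: fails.
(d) |A ∩ B| / |A| ≤ 2/5: holds.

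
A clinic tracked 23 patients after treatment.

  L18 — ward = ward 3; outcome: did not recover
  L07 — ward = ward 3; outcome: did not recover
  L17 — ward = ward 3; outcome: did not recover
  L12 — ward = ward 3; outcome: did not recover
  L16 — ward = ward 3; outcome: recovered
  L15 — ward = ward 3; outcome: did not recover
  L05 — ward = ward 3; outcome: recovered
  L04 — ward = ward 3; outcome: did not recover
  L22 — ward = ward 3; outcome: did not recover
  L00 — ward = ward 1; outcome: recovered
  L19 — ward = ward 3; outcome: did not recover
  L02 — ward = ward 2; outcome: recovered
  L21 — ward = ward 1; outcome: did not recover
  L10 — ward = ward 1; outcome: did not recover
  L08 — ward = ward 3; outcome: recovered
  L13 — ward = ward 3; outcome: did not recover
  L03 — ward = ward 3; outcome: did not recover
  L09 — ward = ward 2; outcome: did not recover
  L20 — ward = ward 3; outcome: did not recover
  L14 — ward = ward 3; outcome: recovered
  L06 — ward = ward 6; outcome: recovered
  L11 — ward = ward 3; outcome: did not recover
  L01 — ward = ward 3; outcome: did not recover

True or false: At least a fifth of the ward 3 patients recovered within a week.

The determiner here denotes the relation: |A ∩ B| / |A| ≥ 1/5.
|A| = 17, |A ∩ B| = 4, |A ∖ B| = 13.
|A ∩ B|/|A| = 4/17, so the statement is true.

True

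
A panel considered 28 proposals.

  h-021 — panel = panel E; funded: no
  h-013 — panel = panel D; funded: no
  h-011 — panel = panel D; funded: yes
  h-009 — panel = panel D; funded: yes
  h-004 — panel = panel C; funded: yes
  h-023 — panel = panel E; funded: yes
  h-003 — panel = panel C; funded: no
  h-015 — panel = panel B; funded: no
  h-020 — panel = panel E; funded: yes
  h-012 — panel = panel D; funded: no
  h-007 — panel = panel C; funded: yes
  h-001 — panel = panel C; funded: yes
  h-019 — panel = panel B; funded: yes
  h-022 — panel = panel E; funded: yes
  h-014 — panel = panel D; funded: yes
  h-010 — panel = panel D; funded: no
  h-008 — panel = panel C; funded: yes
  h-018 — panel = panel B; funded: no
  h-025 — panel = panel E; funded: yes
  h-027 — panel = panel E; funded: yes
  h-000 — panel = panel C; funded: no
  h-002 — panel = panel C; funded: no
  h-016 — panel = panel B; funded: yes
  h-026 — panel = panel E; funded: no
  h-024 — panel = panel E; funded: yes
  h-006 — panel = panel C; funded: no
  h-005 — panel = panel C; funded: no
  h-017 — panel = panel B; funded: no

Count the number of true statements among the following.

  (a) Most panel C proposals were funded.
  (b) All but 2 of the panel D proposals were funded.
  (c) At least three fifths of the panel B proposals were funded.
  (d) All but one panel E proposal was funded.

0

(a) panel C: |A| = 9, |A ∩ B| = 4; needs |A ∩ B| > |A ∖ B| — false.
(b) panel D: |A| = 6, |A ∩ B| = 3; needs |A ∖ B| = 2 — false.
(c) panel B: |A| = 5, |A ∩ B| = 2; needs |A ∩ B| / |A| ≥ 3/5 — false.
(d) panel E: |A| = 8, |A ∩ B| = 6; needs |A ∖ B| = 1 — false.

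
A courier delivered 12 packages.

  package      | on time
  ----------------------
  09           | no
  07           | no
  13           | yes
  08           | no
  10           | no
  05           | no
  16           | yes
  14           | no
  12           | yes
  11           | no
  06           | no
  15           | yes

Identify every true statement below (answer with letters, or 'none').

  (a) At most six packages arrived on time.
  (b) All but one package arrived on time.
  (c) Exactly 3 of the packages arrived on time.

|A| = 12, |A ∩ B| = 4, |A ∖ B| = 8.
(a) |A ∩ B| ≤ 6: holds.
(b) |A ∖ B| = 1: fails.
(c) |A ∩ B| = 3: fails.

(a)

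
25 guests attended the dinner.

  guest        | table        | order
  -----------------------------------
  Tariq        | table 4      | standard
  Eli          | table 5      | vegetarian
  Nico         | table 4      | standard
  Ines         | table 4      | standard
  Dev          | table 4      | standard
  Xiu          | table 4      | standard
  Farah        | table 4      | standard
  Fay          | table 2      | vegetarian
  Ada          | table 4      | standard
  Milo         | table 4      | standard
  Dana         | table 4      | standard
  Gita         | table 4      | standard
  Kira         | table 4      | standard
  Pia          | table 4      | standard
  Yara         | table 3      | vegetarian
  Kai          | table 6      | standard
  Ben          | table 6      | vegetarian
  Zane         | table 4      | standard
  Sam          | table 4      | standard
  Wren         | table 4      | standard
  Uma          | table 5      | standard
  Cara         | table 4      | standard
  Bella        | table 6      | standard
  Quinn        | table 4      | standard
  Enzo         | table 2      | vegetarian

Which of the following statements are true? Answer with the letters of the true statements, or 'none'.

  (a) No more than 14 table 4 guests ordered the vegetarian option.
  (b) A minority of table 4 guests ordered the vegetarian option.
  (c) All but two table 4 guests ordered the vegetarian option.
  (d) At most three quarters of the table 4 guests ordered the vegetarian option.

|A| = 17, |A ∩ B| = 0, |A ∖ B| = 17.
(a) |A ∩ B| ≤ 14: holds.
(b) |A ∩ B| < |A ∖ B|: holds.
(c) |A ∖ B| = 2: fails.
(d) |A ∩ B| / |A| ≤ 3/4: holds.

(a), (b), (d)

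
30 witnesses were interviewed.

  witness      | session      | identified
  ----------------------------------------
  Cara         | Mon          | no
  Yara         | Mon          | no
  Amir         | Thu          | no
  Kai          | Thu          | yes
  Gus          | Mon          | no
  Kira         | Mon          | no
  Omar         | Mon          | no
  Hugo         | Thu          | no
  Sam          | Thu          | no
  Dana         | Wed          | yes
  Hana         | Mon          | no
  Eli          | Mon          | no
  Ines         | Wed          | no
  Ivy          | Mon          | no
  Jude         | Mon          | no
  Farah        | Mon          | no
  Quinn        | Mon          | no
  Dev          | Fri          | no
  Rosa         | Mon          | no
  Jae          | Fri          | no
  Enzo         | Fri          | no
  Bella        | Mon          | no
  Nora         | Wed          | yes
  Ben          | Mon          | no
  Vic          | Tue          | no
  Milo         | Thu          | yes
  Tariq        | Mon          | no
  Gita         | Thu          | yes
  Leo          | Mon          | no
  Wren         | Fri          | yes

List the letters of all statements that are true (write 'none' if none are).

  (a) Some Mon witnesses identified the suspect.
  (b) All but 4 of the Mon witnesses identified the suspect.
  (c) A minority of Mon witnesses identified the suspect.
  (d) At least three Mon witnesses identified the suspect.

(c)

|A| = 16, |A ∩ B| = 0, |A ∖ B| = 16.
(a) A ∩ B ≠ ∅ (|A ∩ B| ≥ 1): fails.
(b) |A ∖ B| = 4: fails.
(c) |A ∩ B| < |A ∖ B|: holds.
(d) |A ∩ B| ≥ 3: fails.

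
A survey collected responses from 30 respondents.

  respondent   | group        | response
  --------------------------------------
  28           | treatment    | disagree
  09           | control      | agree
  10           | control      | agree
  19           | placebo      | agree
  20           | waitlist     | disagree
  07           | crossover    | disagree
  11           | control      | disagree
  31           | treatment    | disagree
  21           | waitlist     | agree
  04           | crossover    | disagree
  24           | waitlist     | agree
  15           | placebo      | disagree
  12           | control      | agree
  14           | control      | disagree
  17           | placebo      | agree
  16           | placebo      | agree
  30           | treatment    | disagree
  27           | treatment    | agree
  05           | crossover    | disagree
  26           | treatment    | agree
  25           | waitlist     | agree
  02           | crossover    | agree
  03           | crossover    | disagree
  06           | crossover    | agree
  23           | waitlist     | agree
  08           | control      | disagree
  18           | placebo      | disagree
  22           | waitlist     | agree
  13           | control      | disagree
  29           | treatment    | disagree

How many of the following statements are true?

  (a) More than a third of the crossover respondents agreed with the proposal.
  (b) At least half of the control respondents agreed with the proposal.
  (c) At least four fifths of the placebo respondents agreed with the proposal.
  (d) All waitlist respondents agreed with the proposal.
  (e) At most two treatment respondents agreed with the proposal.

(a) crossover: |A| = 6, |A ∩ B| = 2; needs |A ∩ B| / |A| > 1/3 — false.
(b) control: |A| = 7, |A ∩ B| = 3; needs |A ∩ B| ≥ |A ∖ B| — false.
(c) placebo: |A| = 5, |A ∩ B| = 3; needs |A ∩ B| / |A| ≥ 4/5 — false.
(d) waitlist: |A| = 6, |A ∩ B| = 5; needs A ⊆ B, i.e. every element of A is in B (|A ∖ B| = 0) — false.
(e) treatment: |A| = 6, |A ∩ B| = 2; needs |A ∩ B| ≤ 2 — true.

1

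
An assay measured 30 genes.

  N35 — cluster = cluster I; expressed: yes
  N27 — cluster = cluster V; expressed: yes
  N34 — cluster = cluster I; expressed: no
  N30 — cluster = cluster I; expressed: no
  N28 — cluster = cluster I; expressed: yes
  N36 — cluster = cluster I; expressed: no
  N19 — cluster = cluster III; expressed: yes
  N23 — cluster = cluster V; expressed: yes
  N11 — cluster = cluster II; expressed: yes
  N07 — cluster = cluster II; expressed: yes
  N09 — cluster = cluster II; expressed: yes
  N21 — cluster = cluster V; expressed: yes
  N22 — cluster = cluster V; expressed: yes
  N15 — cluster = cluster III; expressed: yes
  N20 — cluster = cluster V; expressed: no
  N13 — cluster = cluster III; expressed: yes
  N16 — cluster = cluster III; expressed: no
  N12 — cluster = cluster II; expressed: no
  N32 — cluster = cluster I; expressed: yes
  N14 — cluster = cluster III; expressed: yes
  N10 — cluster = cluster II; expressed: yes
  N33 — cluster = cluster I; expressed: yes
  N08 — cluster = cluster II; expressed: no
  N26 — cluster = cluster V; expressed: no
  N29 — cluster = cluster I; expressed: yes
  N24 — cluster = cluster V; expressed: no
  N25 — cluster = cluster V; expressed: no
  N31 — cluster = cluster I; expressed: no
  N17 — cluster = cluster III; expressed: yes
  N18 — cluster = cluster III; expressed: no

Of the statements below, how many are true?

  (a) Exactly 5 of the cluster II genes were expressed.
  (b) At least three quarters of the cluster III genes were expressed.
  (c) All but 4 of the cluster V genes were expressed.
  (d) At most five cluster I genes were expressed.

(a) cluster II: |A| = 6, |A ∩ B| = 4; needs |A ∩ B| = 5 — false.
(b) cluster III: |A| = 7, |A ∩ B| = 5; needs |A ∩ B| / |A| ≥ 3/4 — false.
(c) cluster V: |A| = 8, |A ∩ B| = 4; needs |A ∖ B| = 4 — true.
(d) cluster I: |A| = 9, |A ∩ B| = 5; needs |A ∩ B| ≤ 5 — true.

2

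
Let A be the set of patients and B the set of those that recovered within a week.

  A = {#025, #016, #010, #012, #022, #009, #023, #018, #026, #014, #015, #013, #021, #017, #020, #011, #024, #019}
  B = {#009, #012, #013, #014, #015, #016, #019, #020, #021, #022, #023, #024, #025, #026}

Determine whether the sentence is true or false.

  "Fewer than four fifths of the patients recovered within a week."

True

Truth condition: |A ∩ B| / |A| < 4/5.
|A| = 18, |A ∩ B| = 14, |A ∖ B| = 4.
|A ∩ B|/|A| = 14/18, so the statement is true.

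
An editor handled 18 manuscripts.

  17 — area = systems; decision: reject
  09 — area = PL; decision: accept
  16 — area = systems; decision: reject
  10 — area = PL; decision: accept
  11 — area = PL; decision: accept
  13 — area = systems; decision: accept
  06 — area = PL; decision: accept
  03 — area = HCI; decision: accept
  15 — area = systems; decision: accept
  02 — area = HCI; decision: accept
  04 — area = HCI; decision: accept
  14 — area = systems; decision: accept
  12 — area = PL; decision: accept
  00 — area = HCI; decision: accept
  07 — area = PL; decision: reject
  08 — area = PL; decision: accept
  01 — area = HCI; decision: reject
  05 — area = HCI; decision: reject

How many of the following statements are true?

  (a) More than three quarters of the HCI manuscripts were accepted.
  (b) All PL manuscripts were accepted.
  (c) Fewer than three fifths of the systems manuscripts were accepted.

0

(a) HCI: |A| = 6, |A ∩ B| = 4; needs |A ∩ B| / |A| > 3/4 — false.
(b) PL: |A| = 7, |A ∩ B| = 6; needs A ⊆ B, i.e. every element of A is in B (|A ∖ B| = 0) — false.
(c) systems: |A| = 5, |A ∩ B| = 3; needs |A ∩ B| / |A| < 3/5 — false.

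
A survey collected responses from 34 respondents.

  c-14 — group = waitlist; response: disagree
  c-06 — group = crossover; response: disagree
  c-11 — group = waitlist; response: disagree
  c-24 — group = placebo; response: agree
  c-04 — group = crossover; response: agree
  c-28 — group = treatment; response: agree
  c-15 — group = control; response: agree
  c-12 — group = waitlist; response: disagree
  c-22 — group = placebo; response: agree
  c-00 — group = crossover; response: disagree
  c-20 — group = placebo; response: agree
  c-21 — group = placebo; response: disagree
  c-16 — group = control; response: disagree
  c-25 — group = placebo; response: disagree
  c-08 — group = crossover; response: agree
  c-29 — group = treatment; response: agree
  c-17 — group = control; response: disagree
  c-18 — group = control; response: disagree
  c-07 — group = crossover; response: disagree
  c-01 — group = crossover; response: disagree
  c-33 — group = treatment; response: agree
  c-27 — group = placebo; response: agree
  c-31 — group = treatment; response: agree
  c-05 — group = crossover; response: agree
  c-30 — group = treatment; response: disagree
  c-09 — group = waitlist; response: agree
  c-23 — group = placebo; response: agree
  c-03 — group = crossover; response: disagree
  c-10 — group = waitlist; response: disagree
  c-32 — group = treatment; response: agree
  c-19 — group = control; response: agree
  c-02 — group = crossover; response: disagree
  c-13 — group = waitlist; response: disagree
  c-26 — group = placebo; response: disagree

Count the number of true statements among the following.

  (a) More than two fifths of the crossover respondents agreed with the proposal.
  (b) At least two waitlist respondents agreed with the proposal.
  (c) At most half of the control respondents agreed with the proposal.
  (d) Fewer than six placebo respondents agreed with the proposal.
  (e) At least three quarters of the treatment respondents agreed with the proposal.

(a) crossover: |A| = 9, |A ∩ B| = 3; needs |A ∩ B| / |A| > 2/5 — false.
(b) waitlist: |A| = 6, |A ∩ B| = 1; needs |A ∩ B| ≥ 2 — false.
(c) control: |A| = 5, |A ∩ B| = 2; needs |A ∩ B| ≤ |A ∖ B| — true.
(d) placebo: |A| = 8, |A ∩ B| = 5; needs |A ∩ B| < 6 — true.
(e) treatment: |A| = 6, |A ∩ B| = 5; needs |A ∩ B| / |A| ≥ 3/4 — true.

3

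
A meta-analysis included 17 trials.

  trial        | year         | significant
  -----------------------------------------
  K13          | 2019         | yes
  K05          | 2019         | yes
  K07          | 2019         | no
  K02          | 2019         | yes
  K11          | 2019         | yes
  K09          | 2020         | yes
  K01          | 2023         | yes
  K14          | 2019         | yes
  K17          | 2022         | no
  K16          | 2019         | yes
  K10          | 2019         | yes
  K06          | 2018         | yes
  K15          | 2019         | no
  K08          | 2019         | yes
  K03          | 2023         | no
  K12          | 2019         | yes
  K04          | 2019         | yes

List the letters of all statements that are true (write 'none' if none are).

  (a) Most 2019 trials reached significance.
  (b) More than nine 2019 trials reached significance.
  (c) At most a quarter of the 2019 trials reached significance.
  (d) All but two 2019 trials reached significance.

|A| = 12, |A ∩ B| = 10, |A ∖ B| = 2.
(a) |A ∩ B| > |A ∖ B|: holds.
(b) |A ∩ B| > 9: holds.
(c) |A ∩ B| / |A| ≤ 1/4: fails.
(d) |A ∖ B| = 2: holds.

(a), (b), (d)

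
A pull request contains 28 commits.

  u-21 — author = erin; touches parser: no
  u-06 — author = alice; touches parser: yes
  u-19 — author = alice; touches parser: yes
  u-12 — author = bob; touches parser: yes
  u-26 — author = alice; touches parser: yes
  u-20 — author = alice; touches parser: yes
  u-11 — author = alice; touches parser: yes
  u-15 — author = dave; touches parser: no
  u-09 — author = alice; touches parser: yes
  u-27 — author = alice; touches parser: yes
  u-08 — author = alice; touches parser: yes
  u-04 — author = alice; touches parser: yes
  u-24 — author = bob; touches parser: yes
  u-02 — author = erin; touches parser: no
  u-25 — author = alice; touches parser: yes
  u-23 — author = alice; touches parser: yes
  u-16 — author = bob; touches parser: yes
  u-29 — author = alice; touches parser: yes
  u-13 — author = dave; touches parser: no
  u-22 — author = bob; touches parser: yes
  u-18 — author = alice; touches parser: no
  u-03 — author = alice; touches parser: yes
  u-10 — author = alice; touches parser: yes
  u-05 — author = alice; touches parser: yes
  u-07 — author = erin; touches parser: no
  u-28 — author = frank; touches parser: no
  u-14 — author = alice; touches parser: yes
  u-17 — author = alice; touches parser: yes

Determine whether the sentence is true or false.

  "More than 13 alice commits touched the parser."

Truth condition: |A ∩ B| > 13.
|A| = 18, |A ∩ B| = 17, |A ∖ B| = 1.
|A ∩ B| = 17, so the statement is true.

True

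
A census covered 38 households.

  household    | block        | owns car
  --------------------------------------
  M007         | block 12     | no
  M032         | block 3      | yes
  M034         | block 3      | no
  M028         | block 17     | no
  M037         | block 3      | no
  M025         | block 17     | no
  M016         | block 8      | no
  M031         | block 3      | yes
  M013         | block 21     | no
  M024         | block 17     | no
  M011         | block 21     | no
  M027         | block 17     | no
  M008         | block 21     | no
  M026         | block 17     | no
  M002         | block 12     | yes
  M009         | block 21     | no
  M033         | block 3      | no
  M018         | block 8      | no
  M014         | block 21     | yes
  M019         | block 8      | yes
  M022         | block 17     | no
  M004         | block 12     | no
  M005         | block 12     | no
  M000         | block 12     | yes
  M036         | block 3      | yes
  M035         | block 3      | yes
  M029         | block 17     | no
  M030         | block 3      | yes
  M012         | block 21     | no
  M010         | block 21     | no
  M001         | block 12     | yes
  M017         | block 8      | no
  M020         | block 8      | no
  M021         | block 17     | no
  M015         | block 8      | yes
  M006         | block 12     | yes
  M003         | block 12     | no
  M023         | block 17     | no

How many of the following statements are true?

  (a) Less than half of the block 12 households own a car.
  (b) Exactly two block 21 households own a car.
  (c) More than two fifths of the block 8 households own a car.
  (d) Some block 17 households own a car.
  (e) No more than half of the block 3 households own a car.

0

(a) block 12: |A| = 8, |A ∩ B| = 4; needs |A ∩ B| < |A ∖ B| — false.
(b) block 21: |A| = 7, |A ∩ B| = 1; needs |A ∩ B| = 2 — false.
(c) block 8: |A| = 6, |A ∩ B| = 2; needs |A ∩ B| / |A| > 2/5 — false.
(d) block 17: |A| = 9, |A ∩ B| = 0; needs A ∩ B ≠ ∅ (|A ∩ B| ≥ 1) — false.
(e) block 3: |A| = 8, |A ∩ B| = 5; needs |A ∩ B| ≤ |A ∖ B| — false.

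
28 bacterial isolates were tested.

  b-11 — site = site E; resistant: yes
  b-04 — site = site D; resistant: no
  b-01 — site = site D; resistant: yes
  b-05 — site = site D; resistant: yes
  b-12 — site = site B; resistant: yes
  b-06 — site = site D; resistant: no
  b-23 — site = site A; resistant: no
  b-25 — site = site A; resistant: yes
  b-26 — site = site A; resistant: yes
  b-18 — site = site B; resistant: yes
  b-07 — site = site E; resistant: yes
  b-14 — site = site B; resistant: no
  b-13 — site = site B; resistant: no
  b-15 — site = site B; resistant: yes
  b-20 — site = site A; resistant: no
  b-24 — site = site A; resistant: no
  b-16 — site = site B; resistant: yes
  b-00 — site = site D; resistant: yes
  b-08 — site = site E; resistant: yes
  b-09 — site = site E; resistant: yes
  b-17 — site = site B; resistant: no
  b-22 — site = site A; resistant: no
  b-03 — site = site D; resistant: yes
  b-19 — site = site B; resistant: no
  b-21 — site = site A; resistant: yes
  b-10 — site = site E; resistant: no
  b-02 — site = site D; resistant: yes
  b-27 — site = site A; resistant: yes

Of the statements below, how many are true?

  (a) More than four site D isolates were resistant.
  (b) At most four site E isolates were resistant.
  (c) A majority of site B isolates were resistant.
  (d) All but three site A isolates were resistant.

2

(a) site D: |A| = 7, |A ∩ B| = 5; needs |A ∩ B| > 4 — true.
(b) site E: |A| = 5, |A ∩ B| = 4; needs |A ∩ B| ≤ 4 — true.
(c) site B: |A| = 8, |A ∩ B| = 4; needs |A ∩ B| > |A ∖ B| — false.
(d) site A: |A| = 8, |A ∩ B| = 4; needs |A ∖ B| = 3 — false.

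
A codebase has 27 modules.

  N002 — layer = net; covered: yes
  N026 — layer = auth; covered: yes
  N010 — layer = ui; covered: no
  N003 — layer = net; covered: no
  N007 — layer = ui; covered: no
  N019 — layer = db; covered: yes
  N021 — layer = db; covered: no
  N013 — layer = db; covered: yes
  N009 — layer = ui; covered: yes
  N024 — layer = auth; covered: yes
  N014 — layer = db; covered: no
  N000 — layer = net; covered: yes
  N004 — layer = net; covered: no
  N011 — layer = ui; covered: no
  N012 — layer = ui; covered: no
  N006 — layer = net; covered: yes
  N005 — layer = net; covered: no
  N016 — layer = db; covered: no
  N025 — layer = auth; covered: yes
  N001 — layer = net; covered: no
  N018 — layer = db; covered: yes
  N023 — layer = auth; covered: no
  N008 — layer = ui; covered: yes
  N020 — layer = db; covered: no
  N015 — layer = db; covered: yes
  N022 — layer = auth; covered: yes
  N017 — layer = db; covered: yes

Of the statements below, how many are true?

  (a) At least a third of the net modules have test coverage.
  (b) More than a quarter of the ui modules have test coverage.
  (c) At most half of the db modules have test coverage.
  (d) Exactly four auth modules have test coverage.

3

(a) net: |A| = 7, |A ∩ B| = 3; needs |A ∩ B| / |A| ≥ 1/3 — true.
(b) ui: |A| = 6, |A ∩ B| = 2; needs |A ∩ B| / |A| > 1/4 — true.
(c) db: |A| = 9, |A ∩ B| = 5; needs |A ∩ B| ≤ |A ∖ B| — false.
(d) auth: |A| = 5, |A ∩ B| = 4; needs |A ∩ B| = 4 — true.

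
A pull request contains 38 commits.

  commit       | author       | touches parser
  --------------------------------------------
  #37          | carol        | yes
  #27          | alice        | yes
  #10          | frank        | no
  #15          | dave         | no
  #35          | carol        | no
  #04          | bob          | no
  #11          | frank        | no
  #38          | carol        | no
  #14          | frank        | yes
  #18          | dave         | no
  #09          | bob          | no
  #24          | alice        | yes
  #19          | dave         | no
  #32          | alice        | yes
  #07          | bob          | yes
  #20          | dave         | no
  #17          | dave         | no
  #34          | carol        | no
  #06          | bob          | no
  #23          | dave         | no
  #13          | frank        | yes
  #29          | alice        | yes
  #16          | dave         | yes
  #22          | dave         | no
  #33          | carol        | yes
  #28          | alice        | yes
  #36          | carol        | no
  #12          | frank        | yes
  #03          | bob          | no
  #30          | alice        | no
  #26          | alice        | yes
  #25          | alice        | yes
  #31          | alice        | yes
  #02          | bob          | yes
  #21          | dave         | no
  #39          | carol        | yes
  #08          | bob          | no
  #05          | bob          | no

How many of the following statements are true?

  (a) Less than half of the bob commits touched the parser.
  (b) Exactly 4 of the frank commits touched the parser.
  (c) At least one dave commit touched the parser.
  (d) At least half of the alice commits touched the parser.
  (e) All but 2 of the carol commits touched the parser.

(a) bob: |A| = 8, |A ∩ B| = 2; needs |A ∩ B| < |A ∖ B| — true.
(b) frank: |A| = 5, |A ∩ B| = 3; needs |A ∩ B| = 4 — false.
(c) dave: |A| = 9, |A ∩ B| = 1; needs A ∩ B ≠ ∅ (|A ∩ B| ≥ 1) — true.
(d) alice: |A| = 9, |A ∩ B| = 8; needs |A ∩ B| ≥ |A ∖ B| — true.
(e) carol: |A| = 7, |A ∩ B| = 3; needs |A ∖ B| = 2 — false.

3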